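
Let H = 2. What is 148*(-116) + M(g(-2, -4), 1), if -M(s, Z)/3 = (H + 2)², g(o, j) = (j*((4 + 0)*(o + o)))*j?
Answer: -17216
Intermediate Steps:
g(o, j) = 8*o*j² (g(o, j) = (j*(4*(2*o)))*j = (j*(8*o))*j = (8*j*o)*j = 8*o*j²)
M(s, Z) = -48 (M(s, Z) = -3*(2 + 2)² = -3*4² = -3*16 = -48)
148*(-116) + M(g(-2, -4), 1) = 148*(-116) - 48 = -17168 - 48 = -17216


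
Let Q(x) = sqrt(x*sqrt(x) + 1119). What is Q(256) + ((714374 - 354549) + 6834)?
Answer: 366659 + sqrt(5215) ≈ 3.6673e+5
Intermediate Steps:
Q(x) = sqrt(1119 + x**(3/2)) (Q(x) = sqrt(x**(3/2) + 1119) = sqrt(1119 + x**(3/2)))
Q(256) + ((714374 - 354549) + 6834) = sqrt(1119 + 256**(3/2)) + ((714374 - 354549) + 6834) = sqrt(1119 + 4096) + (359825 + 6834) = sqrt(5215) + 366659 = 366659 + sqrt(5215)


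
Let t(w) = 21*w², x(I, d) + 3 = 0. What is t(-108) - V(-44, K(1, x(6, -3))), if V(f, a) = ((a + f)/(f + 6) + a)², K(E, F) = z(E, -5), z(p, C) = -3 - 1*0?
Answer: 353694647/1444 ≈ 2.4494e+5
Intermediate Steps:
z(p, C) = -3 (z(p, C) = -3 + 0 = -3)
x(I, d) = -3 (x(I, d) = -3 + 0 = -3)
K(E, F) = -3
V(f, a) = (a + (a + f)/(6 + f))² (V(f, a) = ((a + f)/(6 + f) + a)² = (a + (a + f)/(6 + f))²)
t(-108) - V(-44, K(1, x(6, -3))) = 21*(-108)² - (-44 + 7*(-3) - 3*(-44))²/(6 - 44)² = 21*11664 - (-44 - 21 + 132)²/(-38)² = 244944 - 67²/1444 = 244944 - 4489/1444 = 353694647/1444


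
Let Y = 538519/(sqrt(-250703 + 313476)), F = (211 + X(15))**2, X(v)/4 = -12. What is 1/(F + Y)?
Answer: 1667815837/44022196259892 - 538519*sqrt(62773)/44022196259892 ≈ 3.4821e-5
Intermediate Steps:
X(v) = -48 (X(v) = 4*(-12) = -48)
F = 26569 (F = (211 - 48)**2 = 163**2 = 26569)
Y = 538519*sqrt(62773)/62773 (Y = 538519/(sqrt(62773)) = 538519*(sqrt(62773)/62773) = 538519*sqrt(62773)/62773 ≈ 2149.4)
1/(F + Y) = 1/(26569 + 538519*sqrt(62773)/62773)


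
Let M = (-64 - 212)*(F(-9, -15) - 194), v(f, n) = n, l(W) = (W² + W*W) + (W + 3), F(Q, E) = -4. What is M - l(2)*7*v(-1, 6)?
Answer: 54102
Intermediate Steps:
l(W) = 3 + W + 2*W² (l(W) = (W² + W²) + (3 + W) = 2*W² + (3 + W) = 3 + W + 2*W²)
M = 54648 (M = (-64 - 212)*(-4 - 194) = -276*(-198) = 54648)
M - l(2)*7*v(-1, 6) = 54648 - (3 + 2 + 2*2²)*7*6 = 54648 - (3 + 2 + 2*4)*7*6 = 54648 - (3 + 2 + 8)*7*6 = 54648 - 13*7*6 = 54648 - 91*6 = 54648 - 1*546 = 54648 - 546 = 54102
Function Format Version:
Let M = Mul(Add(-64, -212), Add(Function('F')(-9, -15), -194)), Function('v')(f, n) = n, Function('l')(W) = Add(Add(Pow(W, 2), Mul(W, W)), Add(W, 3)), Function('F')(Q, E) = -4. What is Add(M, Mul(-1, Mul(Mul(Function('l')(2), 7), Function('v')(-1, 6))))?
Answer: 54102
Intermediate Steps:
Function('l')(W) = Add(3, W, Mul(2, Pow(W, 2))) (Function('l')(W) = Add(Add(Pow(W, 2), Pow(W, 2)), Add(3, W)) = Add(Mul(2, Pow(W, 2)), Add(3, W)) = Add(3, W, Mul(2, Pow(W, 2))))
M = 54648 (M = Mul(Add(-64, -212), Add(-4, -194)) = Mul(-276, -198) = 54648)
Add(M, Mul(-1, Mul(Mul(Function('l')(2), 7), Function('v')(-1, 6)))) = Add(54648, Mul(-1, Mul(Mul(Add(3, 2, Mul(2, Pow(2, 2))), 7), 6))) = Add(54648, Mul(-1, Mul(Mul(Add(3, 2, Mul(2, 4)), 7), 6))) = Add(54648, Mul(-1, Mul(Mul(Add(3, 2, 8), 7), 6))) = Add(54648, Mul(-1, Mul(Mul(13, 7), 6))) = Add(54648, Mul(-1, Mul(91, 6))) = Add(54648, Mul(-1, 546)) = Add(54648, -546) = 54102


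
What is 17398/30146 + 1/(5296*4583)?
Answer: 211138385105/365845344464 ≈ 0.57712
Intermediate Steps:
17398/30146 + 1/(5296*4583) = 17398*(1/30146) + (1/5296)*(1/4583) = 8699/15073 + 1/24271568 = 211138385105/365845344464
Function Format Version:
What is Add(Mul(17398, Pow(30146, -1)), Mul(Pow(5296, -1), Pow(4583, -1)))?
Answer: Rational(211138385105, 365845344464) ≈ 0.57712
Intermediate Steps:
Add(Mul(17398, Pow(30146, -1)), Mul(Pow(5296, -1), Pow(4583, -1))) = Add(Mul(17398, Rational(1, 30146)), Mul(Rational(1, 5296), Rational(1, 4583))) = Add(Rational(8699, 15073), Rational(1, 24271568)) = Rational(211138385105, 365845344464)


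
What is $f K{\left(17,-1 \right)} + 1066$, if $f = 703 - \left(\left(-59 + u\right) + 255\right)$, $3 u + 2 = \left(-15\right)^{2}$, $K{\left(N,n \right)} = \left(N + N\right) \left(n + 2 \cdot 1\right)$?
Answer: $\frac{47330}{3} \approx 15777.0$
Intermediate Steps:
$K{\left(N,n \right)} = 2 N \left(2 + n\right)$ ($K{\left(N,n \right)} = 2 N \left(n + 2\right) = 2 N \left(2 + n\right)$)
$u = \frac{223}{3}$ ($u = - \frac{2}{3} + \frac{\left(-15\right)^{2}}{3} = - \frac{2}{3} + \frac{1}{3} \cdot 225 = - \frac{2}{3} + 75 = \frac{223}{3} \approx 74.333$)
$f = \frac{1298}{3}$ ($f = 703 - \left(\left(-59 + \frac{223}{3}\right) + 255\right) = 703 - \left(\frac{46}{3} + 255\right) = 703 - \frac{811}{3} = \frac{1298}{3} \approx 432.67$)
$f K{\left(17,-1 \right)} + 1066 = \frac{1298 \cdot 2 \cdot 17 \left(2 - 1\right)}{3} + 1066 = \frac{1298 \cdot 2 \cdot 17 \cdot 1}{3} + 1066 = \frac{1298}{3} \cdot 34 + 1066 = \frac{44132}{3} + 1066 = \frac{47330}{3}$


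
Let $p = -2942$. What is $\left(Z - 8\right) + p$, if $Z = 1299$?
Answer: $-1651$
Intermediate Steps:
$\left(Z - 8\right) + p = \left(1299 - 8\right) - 2942 = 1291 - 2942 = -1651$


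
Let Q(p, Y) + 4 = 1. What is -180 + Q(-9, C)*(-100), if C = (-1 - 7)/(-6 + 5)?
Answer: 120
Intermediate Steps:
C = 8 (C = -8/(-1) = -8*(-1) = 8)
Q(p, Y) = -3 (Q(p, Y) = -4 + 1 = -3)
-180 + Q(-9, C)*(-100) = -180 - 3*(-100) = -180 + 300 = 120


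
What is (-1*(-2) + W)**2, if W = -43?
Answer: 1681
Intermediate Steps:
(-1*(-2) + W)**2 = (-1*(-2) - 43)**2 = (2 - 43)**2 = (-41)**2 = 1681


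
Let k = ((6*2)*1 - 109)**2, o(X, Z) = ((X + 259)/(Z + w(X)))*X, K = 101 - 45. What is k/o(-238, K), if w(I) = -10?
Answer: -216407/2499 ≈ -86.597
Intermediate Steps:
K = 56
o(X, Z) = X*(259 + X)/(-10 + Z) (o(X, Z) = ((X + 259)/(Z - 10))*X = ((259 + X)/(-10 + Z))*X = X*(259 + X)/(-10 + Z))
k = 9409 (k = (12*1 - 109)**2 = (12 - 109)**2 = (-97)**2 = 9409)
k/o(-238, K) = 9409/((-238*(259 - 238)/(-10 + 56))) = 9409/((-238*21/46)) = 9409/((-238*1/46*21)) = 9409/(-2499/23) = 9409*(-23/2499) = -216407/2499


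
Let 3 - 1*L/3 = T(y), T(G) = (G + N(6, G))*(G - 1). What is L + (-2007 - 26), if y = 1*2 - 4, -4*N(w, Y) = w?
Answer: -4111/2 ≈ -2055.5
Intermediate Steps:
N(w, Y) = -w/4
y = -2 (y = 2 - 4 = -2)
T(G) = (-1 + G)*(-3/2 + G) (T(G) = (G - 1/4*6)*(G - 1) = (G - 3/2)*(-1 + G) = (-3/2 + G)*(-1 + G) = (-1 + G)*(-3/2 + G))
L = -45/2 (L = 9 - 3*(3/2 + (-2)**2 - 5/2*(-2)) = 9 - 3*(3/2 + 4 + 5) = 9 - 3*21/2 = 9 - 63/2 = -45/2 ≈ -22.500)
L + (-2007 - 26) = -45/2 + (-2007 - 26) = -45/2 - 2033 = -4111/2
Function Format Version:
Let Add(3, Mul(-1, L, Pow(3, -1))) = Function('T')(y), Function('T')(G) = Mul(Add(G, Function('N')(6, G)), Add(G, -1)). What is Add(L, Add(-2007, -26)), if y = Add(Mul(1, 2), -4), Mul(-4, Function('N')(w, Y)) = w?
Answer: Rational(-4111, 2) ≈ -2055.5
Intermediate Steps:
Function('N')(w, Y) = Mul(Rational(-1, 4), w)
y = -2 (y = Add(2, -4) = -2)
Function('T')(G) = Mul(Add(-1, G), Add(Rational(-3, 2), G)) (Function('T')(G) = Mul(Add(G, Mul(Rational(-1, 4), 6)), Add(G, -1)) = Mul(Add(G, Rational(-3, 2)), Add(-1, G)) = Mul(Add(Rational(-3, 2), G), Add(-1, G)) = Mul(Add(-1, G), Add(Rational(-3, 2), G)))
L = Rational(-45, 2) (L = Add(9, Mul(-3, Add(Rational(3, 2), Pow(-2, 2), Mul(Rational(-5, 2), -2)))) = Add(9, Mul(-3, Add(Rational(3, 2), 4, 5))) = Add(9, Mul(-3, Rational(21, 2))) = Add(9, Rational(-63, 2)) = Rational(-45, 2) ≈ -22.500)
Add(L, Add(-2007, -26)) = Add(Rational(-45, 2), Add(-2007, -26)) = Add(Rational(-45, 2), -2033) = Rational(-4111, 2)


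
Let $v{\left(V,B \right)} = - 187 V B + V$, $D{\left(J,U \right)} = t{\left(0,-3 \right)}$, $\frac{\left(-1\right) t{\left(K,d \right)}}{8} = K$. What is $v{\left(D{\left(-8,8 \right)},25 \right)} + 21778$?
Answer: $21778$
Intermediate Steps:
$t{\left(K,d \right)} = - 8 K$
$D{\left(J,U \right)} = 0$ ($D{\left(J,U \right)} = \left(-8\right) 0 = 0$)
$v{\left(V,B \right)} = V - 187 B V$ ($v{\left(V,B \right)} = - 187 B V + V = V - 187 B V$)
$v{\left(D{\left(-8,8 \right)},25 \right)} + 21778 = 0 \left(1 - 4675\right) + 21778 = 0 \left(-4674\right) + 21778 = 0 + 21778 = 21778$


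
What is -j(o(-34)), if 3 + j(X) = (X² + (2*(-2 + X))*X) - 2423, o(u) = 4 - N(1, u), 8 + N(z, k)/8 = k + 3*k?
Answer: -4001958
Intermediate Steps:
N(z, k) = -64 + 32*k (N(z, k) = -64 + 8*(k + 3*k) = -64 + 8*(4*k) = -64 + 32*k)
o(u) = 68 - 32*u (o(u) = 4 - (-64 + 32*u) = 4 + (64 - 32*u) = 68 - 32*u)
j(X) = -2426 + X² + X*(-4 + 2*X) (j(X) = -3 + ((X² + (2*(-2 + X))*X) - 2423) = -3 + ((X² + (-4 + 2*X)*X) - 2423) = -3 + ((X² + X*(-4 + 2*X)) - 2423) = -3 + (-2423 + X² + X*(-4 + 2*X)) = -2426 + X² + X*(-4 + 2*X))
-j(o(-34)) = -(-2426 - 4*(68 - 32*(-34)) + 3*(68 - 32*(-34))²) = -(-2426 - 4*(68 + 1088) + 3*(68 + 1088)²) = -(-2426 - 4*1156 + 3*1156²) = -(-2426 - 4624 + 3*1336336) = -(-2426 - 4624 + 4009008) = -1*4001958 = -4001958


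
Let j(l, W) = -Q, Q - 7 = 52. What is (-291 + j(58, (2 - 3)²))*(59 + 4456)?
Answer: -1580250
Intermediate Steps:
Q = 59 (Q = 7 + 52 = 59)
j(l, W) = -59 (j(l, W) = -1*59 = -59)
(-291 + j(58, (2 - 3)²))*(59 + 4456) = (-291 - 59)*(59 + 4456) = -350*4515 = -1580250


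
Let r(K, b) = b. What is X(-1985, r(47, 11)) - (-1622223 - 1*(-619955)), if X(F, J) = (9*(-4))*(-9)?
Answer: 1002592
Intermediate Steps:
X(F, J) = 324 (X(F, J) = -36*(-9) = 324)
X(-1985, r(47, 11)) - (-1622223 - 1*(-619955)) = 324 - (-1622223 - 1*(-619955)) = 324 - (-1622223 + 619955) = 324 - 1*(-1002268) = 324 + 1002268 = 1002592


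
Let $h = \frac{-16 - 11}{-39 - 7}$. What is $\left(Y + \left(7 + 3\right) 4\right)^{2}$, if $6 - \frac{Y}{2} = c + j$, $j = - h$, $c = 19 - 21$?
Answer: $\frac{1729225}{529} \approx 3268.9$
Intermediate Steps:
$h = \frac{27}{46}$ ($h = - \frac{27}{-46} = \left(-27\right) \left(- \frac{1}{46}\right) = \frac{27}{46} \approx 0.58696$)
$c = -2$
$j = - \frac{27}{46}$ ($j = \left(-1\right) \frac{27}{46} = - \frac{27}{46} \approx -0.58696$)
$Y = \frac{395}{23}$ ($Y = 12 - 2 \left(-2 - \frac{27}{46}\right) = 12 - - \frac{119}{23} = 12 + \frac{119}{23} = \frac{395}{23} \approx 17.174$)
$\left(Y + \left(7 + 3\right) 4\right)^{2} = \left(\frac{395}{23} + \left(7 + 3\right) 4\right)^{2} = \left(\frac{395}{23} + 10 \cdot 4\right)^{2} = \left(\frac{395}{23} + 40\right)^{2} = \left(\frac{1315}{23}\right)^{2} = \frac{1729225}{529}$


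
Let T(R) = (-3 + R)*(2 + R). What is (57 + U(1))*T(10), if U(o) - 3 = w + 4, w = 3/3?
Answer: 5460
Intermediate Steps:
w = 1 (w = 3*(1/3) = 1)
U(o) = 8 (U(o) = 3 + (1 + 4) = 3 + 5 = 8)
(57 + U(1))*T(10) = (57 + 8)*(-6 + 10**2 - 1*10) = 65*(-6 + 100 - 10) = 65*84 = 5460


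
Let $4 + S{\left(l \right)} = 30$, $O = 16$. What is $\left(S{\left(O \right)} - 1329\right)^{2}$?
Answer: $1697809$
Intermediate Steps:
$S{\left(l \right)} = 26$ ($S{\left(l \right)} = -4 + 30 = 26$)
$\left(S{\left(O \right)} - 1329\right)^{2} = \left(26 - 1329\right)^{2} = \left(-1303\right)^{2} = 1697809$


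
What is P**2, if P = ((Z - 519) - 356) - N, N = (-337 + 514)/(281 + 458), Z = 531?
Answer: 64715798449/546121 ≈ 1.1850e+5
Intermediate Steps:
N = 177/739 ≈ 0.23951
P = -254393/739 (P = ((531 - 519) - 356) - 1*177/739 = (12 - 356) - 177/739 = -344 - 177/739 = -254393/739 ≈ -344.24)
P**2 = (-254393/739)**2 = 64715798449/546121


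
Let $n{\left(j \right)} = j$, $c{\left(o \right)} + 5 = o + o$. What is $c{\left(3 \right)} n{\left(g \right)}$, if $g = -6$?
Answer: $-6$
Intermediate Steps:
$c{\left(o \right)} = -5 + 2 o$ ($c{\left(o \right)} = -5 + \left(o + o\right) = -5 + 2 o$)
$c{\left(3 \right)} n{\left(g \right)} = \left(-5 + 2 \cdot 3\right) \left(-6\right) = \left(-5 + 6\right) \left(-6\right) = 1 \left(-6\right) = -6$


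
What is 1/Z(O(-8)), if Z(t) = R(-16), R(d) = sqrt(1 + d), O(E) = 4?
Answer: -I*sqrt(15)/15 ≈ -0.2582*I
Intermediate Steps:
Z(t) = I*sqrt(15) (Z(t) = sqrt(1 - 16) = sqrt(-15) = I*sqrt(15))
1/Z(O(-8)) = 1/(I*sqrt(15)) = -I*sqrt(15)/15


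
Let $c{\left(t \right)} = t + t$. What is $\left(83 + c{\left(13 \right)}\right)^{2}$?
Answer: $11881$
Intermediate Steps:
$c{\left(t \right)} = 2 t$
$\left(83 + c{\left(13 \right)}\right)^{2} = \left(83 + 2 \cdot 13\right)^{2} = \left(83 + 26\right)^{2} = 109^{2} = 11881$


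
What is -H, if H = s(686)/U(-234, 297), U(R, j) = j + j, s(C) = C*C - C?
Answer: -234955/297 ≈ -791.09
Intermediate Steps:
s(C) = C² - C
U(R, j) = 2*j
H = 234955/297 (H = (686*(-1 + 686))/((2*297)) = (686*685)/594 = 469910*(1/594) = 234955/297 ≈ 791.09)
-H = -1*234955/297 = -234955/297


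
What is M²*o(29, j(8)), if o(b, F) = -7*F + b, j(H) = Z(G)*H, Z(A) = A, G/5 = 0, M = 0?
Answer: 0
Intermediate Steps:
G = 0 (G = 5*0 = 0)
j(H) = 0 (j(H) = 0*H = 0)
o(b, F) = b - 7*F
M²*o(29, j(8)) = 0²*(29 - 7*0) = 0*(29 + 0) = 0*29 = 0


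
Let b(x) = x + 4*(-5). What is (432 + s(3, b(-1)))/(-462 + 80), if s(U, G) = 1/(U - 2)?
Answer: -433/382 ≈ -1.1335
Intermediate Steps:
b(x) = -20 + x (b(x) = x - 20 = -20 + x)
s(U, G) = 1/(-2 + U)
(432 + s(3, b(-1)))/(-462 + 80) = (432 + 1/(-2 + 3))/(-462 + 80) = (432 + 1/1)/(-382) = (432 + 1)*(-1/382) = 433*(-1/382) = -433/382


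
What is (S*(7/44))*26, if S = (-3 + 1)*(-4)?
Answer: 364/11 ≈ 33.091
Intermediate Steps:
S = 8 (S = -2*(-4) = 8)
(S*(7/44))*26 = (8*(7/44))*26 = (14/11)*26 = 364/11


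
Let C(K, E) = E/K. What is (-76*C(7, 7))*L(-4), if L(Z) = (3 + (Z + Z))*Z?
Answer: -1520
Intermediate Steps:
L(Z) = Z*(3 + 2*Z) (L(Z) = (3 + 2*Z)*Z = Z*(3 + 2*Z))
(-76*C(7, 7))*L(-4) = (-532/7)*(-4*(3 + 2*(-4))) = (-532/7)*(-4*(3 - 8)) = (-76*1)*(-4*(-5)) = -76*20 = -1520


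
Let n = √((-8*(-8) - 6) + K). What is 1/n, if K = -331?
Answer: -I*√273/273 ≈ -0.060523*I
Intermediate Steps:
n = I*√273 (n = √((-8*(-8) - 6) - 331) = √((64 - 6) - 331) = √(58 - 331) = √(-273) = I*√273 ≈ 16.523*I)
1/n = 1/(I*√273) = -I*√273/273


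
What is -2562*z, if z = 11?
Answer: -28182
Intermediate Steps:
-2562*z = -2562*11 = -28182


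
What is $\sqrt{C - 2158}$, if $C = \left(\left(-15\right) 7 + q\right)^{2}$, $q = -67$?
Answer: $\sqrt{27426} \approx 165.61$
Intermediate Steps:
$C = 29584$ ($C = \left(\left(-15\right) 7 - 67\right)^{2} = \left(-105 - 67\right)^{2} = \left(-172\right)^{2} = 29584$)
$\sqrt{C - 2158} = \sqrt{29584 - 2158} = \sqrt{27426}$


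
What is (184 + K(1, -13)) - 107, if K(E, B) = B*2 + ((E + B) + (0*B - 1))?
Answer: 38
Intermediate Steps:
K(E, B) = -1 + E + 3*B (K(E, B) = 2*B + ((B + E) + (0 - 1)) = 2*B + ((B + E) - 1) = 2*B + (-1 + B + E) = -1 + E + 3*B)
(184 + K(1, -13)) - 107 = (184 + (-1 + 1 + 3*(-13))) - 107 = (184 + (-1 + 1 - 39)) - 107 = (184 - 39) - 107 = 145 - 107 = 38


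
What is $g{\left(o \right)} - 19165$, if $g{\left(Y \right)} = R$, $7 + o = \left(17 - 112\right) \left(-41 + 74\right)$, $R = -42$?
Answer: $-19207$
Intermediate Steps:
$o = -3142$ ($o = -7 + \left(17 - 112\right) \left(-41 + 74\right) = -7 - 3135 = -3142$)
$g{\left(Y \right)} = -42$
$g{\left(o \right)} - 19165 = -42 - 19165 = -19207$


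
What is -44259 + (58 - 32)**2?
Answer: -43583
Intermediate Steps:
-44259 + (58 - 32)**2 = -44259 + 26**2 = -44259 + 676 = -43583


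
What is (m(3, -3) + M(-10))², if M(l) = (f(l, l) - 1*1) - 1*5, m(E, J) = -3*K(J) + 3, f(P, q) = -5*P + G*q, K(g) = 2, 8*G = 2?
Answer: 5929/4 ≈ 1482.3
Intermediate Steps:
G = ¼ (G = (⅛)*2 = ¼ ≈ 0.25000)
f(P, q) = -5*P + q/4
m(E, J) = -3 (m(E, J) = -3*2 + 3 = -6 + 3 = -3)
M(l) = -6 - 19*l/4 (M(l) = ((-5*l + l/4) - 1*1) - 1*5 = (-19*l/4 - 1) - 5 = (-1 - 19*l/4) - 5 = -6 - 19*l/4)
(m(3, -3) + M(-10))² = (-3 + (-6 - 19/4*(-10)))² = (-3 + (-6 + 95/2))² = (-3 + 83/2)² = (77/2)² = 5929/4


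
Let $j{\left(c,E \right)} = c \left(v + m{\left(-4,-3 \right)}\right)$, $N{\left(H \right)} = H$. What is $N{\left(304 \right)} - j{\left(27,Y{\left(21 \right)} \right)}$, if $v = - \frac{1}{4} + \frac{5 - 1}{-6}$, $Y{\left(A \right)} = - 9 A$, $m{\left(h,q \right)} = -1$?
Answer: $\frac{1423}{4} \approx 355.75$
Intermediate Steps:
$v = - \frac{11}{12}$ ($v = \left(-1\right) \frac{1}{4} + \left(5 - 1\right) \left(- \frac{1}{6}\right) = - \frac{1}{4} + 4 \left(- \frac{1}{6}\right) = - \frac{1}{4} - \frac{2}{3} = - \frac{11}{12} \approx -0.91667$)
$j{\left(c,E \right)} = - \frac{23 c}{12}$ ($j{\left(c,E \right)} = c \left(- \frac{11}{12} - 1\right) = c \left(- \frac{23}{12}\right) = - \frac{23 c}{12}$)
$N{\left(304 \right)} - j{\left(27,Y{\left(21 \right)} \right)} = 304 - \left(- \frac{23}{12}\right) 27 = 304 - - \frac{207}{4} = 304 + \frac{207}{4} = \frac{1423}{4}$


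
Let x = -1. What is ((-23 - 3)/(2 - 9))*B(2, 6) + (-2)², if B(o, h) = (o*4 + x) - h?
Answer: 54/7 ≈ 7.7143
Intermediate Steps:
B(o, h) = -1 - h + 4*o (B(o, h) = (o*4 - 1) - h = (4*o - 1) - h = (-1 + 4*o) - h = -1 - h + 4*o)
((-23 - 3)/(2 - 9))*B(2, 6) + (-2)² = ((-23 - 3)/(2 - 9))*(-1 - 1*6 + 4*2) + (-2)² = (-26/(-7))*(-1 - 6 + 8) + 4 = -26*(-⅐)*1 + 4 = (26/7)*1 + 4 = 26/7 + 4 = 54/7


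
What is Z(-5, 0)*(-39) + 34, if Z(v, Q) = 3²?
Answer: -317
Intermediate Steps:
Z(v, Q) = 9
Z(-5, 0)*(-39) + 34 = 9*(-39) + 34 = -351 + 34 = -317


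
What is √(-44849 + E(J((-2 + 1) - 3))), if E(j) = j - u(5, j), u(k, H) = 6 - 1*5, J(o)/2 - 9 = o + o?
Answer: 4*I*√2803 ≈ 211.77*I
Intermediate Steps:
J(o) = 18 + 4*o (J(o) = 18 + 2*(o + o) = 18 + 2*(2*o) = 18 + 4*o)
u(k, H) = 1 (u(k, H) = 6 - 5 = 1)
E(j) = -1 + j (E(j) = j - 1*1 = j - 1 = -1 + j)
√(-44849 + E(J((-2 + 1) - 3))) = √(-44849 + (-1 + (18 + 4*((-2 + 1) - 3)))) = √(-44849 + (-1 + (18 + 4*(-1 - 3)))) = √(-44849 + (-1 + (18 + 4*(-4)))) = √(-44849 + (-1 + (18 - 16))) = √(-44849 + (-1 + 2)) = √(-44849 + 1) = √(-44848) = 4*I*√2803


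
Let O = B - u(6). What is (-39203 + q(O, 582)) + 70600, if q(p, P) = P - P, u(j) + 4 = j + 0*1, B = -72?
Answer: 31397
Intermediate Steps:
u(j) = -4 + j (u(j) = -4 + (j + 0*1) = -4 + (j + 0) = -4 + j)
O = -74 (O = -72 - (-4 + 6) = -72 - 1*2 = -72 - 2 = -74)
q(p, P) = 0
(-39203 + q(O, 582)) + 70600 = (-39203 + 0) + 70600 = -39203 + 70600 = 31397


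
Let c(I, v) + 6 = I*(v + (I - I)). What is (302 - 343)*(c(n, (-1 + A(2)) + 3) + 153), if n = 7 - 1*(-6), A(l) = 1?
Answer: -7626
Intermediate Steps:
n = 13 (n = 7 + 6 = 13)
c(I, v) = -6 + I*v (c(I, v) = -6 + I*(v + (I - I)) = -6 + I*(v + 0) = -6 + I*v)
(302 - 343)*(c(n, (-1 + A(2)) + 3) + 153) = (302 - 343)*((-6 + 13*((-1 + 1) + 3)) + 153) = -41*((-6 + 13*(0 + 3)) + 153) = -41*((-6 + 13*3) + 153) = -41*((-6 + 39) + 153) = -41*(33 + 153) = -41*186 = -7626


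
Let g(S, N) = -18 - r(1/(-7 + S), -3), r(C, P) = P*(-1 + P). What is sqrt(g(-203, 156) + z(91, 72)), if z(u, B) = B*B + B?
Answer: sqrt(5226) ≈ 72.291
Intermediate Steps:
z(u, B) = B + B**2 (z(u, B) = B**2 + B = B + B**2)
g(S, N) = -30 (g(S, N) = -18 - (-3)*(-1 - 3) = -18 - (-3)*(-4) = -18 - 1*12 = -18 - 12 = -30)
sqrt(g(-203, 156) + z(91, 72)) = sqrt(-30 + 72*(1 + 72)) = sqrt(-30 + 72*73) = sqrt(-30 + 5256) = sqrt(5226)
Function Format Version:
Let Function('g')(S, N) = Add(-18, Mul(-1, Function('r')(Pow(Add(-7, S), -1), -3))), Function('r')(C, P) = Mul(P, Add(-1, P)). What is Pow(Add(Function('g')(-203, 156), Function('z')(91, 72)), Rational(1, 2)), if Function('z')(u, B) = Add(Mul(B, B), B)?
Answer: Pow(5226, Rational(1, 2)) ≈ 72.291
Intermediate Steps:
Function('z')(u, B) = Add(B, Pow(B, 2)) (Function('z')(u, B) = Add(Pow(B, 2), B) = Add(B, Pow(B, 2)))
Function('g')(S, N) = -30 (Function('g')(S, N) = Add(-18, Mul(-1, Mul(-3, Add(-1, -3)))) = Add(-18, Mul(-1, Mul(-3, -4))) = Add(-18, Mul(-1, 12)) = Add(-18, -12) = -30)
Pow(Add(Function('g')(-203, 156), Function('z')(91, 72)), Rational(1, 2)) = Pow(Add(-30, Mul(72, Add(1, 72))), Rational(1, 2)) = Pow(Add(-30, Mul(72, 73)), Rational(1, 2)) = Pow(Add(-30, 5256), Rational(1, 2)) = Pow(5226, Rational(1, 2))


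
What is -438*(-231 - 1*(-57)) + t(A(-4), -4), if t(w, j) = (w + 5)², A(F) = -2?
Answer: 76221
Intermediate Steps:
t(w, j) = (5 + w)²
-438*(-231 - 1*(-57)) + t(A(-4), -4) = -438*(-231 - 1*(-57)) + (5 - 2)² = -438*(-231 + 57) + 3² = -438*(-174) + 9 = 76212 + 9 = 76221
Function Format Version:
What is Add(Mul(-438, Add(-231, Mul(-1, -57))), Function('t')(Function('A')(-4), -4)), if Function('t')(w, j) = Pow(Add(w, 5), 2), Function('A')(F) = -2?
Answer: 76221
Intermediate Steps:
Function('t')(w, j) = Pow(Add(5, w), 2)
Add(Mul(-438, Add(-231, Mul(-1, -57))), Function('t')(Function('A')(-4), -4)) = Add(Mul(-438, Add(-231, Mul(-1, -57))), Pow(Add(5, -2), 2)) = Add(Mul(-438, Add(-231, 57)), Pow(3, 2)) = Add(Mul(-438, -174), 9) = Add(76212, 9) = 76221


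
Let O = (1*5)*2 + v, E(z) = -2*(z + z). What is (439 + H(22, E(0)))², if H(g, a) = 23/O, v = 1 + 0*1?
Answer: 23541904/121 ≈ 1.9456e+5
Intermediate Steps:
v = 1 (v = 1 + 0 = 1)
E(z) = -4*z
O = 11 (O = (1*5)*2 + 1 = 5*2 + 1 = 10 + 1 = 11)
H(g, a) = 23/11
(439 + H(22, E(0)))² = (439 + 23/11)² = (4852/11)² = 23541904/121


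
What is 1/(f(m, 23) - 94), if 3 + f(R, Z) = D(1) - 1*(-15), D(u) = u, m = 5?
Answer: -1/81 ≈ -0.012346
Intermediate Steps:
f(R, Z) = 13 (f(R, Z) = -3 + (1 - 1*(-15)) = -3 + (1 + 15) = -3 + 16 = 13)
1/(f(m, 23) - 94) = 1/(13 - 94) = 1/(-81) = -1/81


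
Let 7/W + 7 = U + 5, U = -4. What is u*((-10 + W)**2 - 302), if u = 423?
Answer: -300001/4 ≈ -75000.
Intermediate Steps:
W = -7/6 (W = 7/(-7 + (-4 + 5)) = 7/(-7 + 1) = 7/(-6) = 7*(-1/6) = -7/6 ≈ -1.1667)
u*((-10 + W)**2 - 302) = 423*((-10 - 7/6)**2 - 302) = 423*((-67/6)**2 - 302) = 423*(4489/36 - 302) = 423*(-6383/36) = -300001/4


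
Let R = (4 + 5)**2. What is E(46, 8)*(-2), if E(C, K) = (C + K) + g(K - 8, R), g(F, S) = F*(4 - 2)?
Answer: -108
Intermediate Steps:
R = 81 (R = 9**2 = 81)
g(F, S) = 2*F (g(F, S) = F*2 = 2*F)
E(C, K) = -16 + C + 3*K (E(C, K) = (C + K) + 2*(K - 8) = (C + K) + 2*(-8 + K) = (C + K) + (-16 + 2*K) = -16 + C + 3*K)
E(46, 8)*(-2) = (-16 + 46 + 3*8)*(-2) = (-16 + 46 + 24)*(-2) = 54*(-2) = -108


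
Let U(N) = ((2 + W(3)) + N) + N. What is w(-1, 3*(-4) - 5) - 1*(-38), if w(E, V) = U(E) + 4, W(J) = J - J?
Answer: 42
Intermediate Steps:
W(J) = 0
U(N) = 2 + 2*N (U(N) = ((2 + 0) + N) + N = (2 + N) + N = 2 + 2*N)
w(E, V) = 6 + 2*E (w(E, V) = (2 + 2*E) + 4 = 6 + 2*E)
w(-1, 3*(-4) - 5) - 1*(-38) = (6 + 2*(-1)) - 1*(-38) = (6 - 2) + 38 = 4 + 38 = 42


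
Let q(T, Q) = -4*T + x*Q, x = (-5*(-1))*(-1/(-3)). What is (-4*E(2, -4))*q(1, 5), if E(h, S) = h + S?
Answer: 104/3 ≈ 34.667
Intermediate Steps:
E(h, S) = S + h
x = 5/3 (x = 5*(-1*(-⅓)) = 5*(⅓) = 5/3 ≈ 1.6667)
q(T, Q) = -4*T + 5*Q/3
(-4*E(2, -4))*q(1, 5) = (-4*(-4 + 2))*(-4*1 + (5/3)*5) = (-4*(-2))*(-4 + 25/3) = 8*(13/3) = 104/3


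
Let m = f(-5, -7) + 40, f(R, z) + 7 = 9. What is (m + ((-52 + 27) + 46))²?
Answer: 3969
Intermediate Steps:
f(R, z) = 2 (f(R, z) = -7 + 9 = 2)
m = 42 (m = 2 + 40 = 42)
(m + ((-52 + 27) + 46))² = (42 + ((-52 + 27) + 46))² = (42 + (-25 + 46))² = (42 + 21)² = 63² = 3969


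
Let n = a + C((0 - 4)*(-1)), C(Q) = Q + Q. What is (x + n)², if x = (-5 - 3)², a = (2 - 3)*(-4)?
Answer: 5776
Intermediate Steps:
C(Q) = 2*Q
a = 4 (a = -1*(-4) = 4)
n = 12 (n = 4 + 2*((0 - 4)*(-1)) = 4 + 2*(-4*(-1)) = 4 + 2*4 = 4 + 8 = 12)
x = 64 (x = (-8)² = 64)
(x + n)² = (64 + 12)² = 76² = 5776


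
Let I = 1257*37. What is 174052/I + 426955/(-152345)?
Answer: 1331740369/1417082721 ≈ 0.93978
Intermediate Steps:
I = 46509
174052/I + 426955/(-152345) = 174052/46509 + 426955/(-152345) = 174052*(1/46509) + 426955*(-1/152345) = 174052/46509 - 85391/30469 = 1331740369/1417082721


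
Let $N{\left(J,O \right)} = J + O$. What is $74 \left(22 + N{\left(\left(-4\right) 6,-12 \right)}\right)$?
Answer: $-1036$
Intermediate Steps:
$74 \left(22 + N{\left(\left(-4\right) 6,-12 \right)}\right) = 74 \left(22 - 36\right) = 74 \left(-14\right) = -1036$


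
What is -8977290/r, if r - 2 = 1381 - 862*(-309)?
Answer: -2992430/89247 ≈ -33.530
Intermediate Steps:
r = 267741 (r = 2 + (1381 - 862*(-309)) = 2 + (1381 + 266358) = 2 + 267739 = 267741)
-8977290/r = -8977290/267741 = -8977290*1/267741 = -2992430/89247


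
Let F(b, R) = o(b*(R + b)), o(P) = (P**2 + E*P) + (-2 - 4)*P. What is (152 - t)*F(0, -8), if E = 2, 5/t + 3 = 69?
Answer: 0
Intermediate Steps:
t = 5/66 (t = 5/(-3 + 69) = 5/66 ≈ 0.075758)
o(P) = P**2 - 4*P (o(P) = (P**2 + 2*P) + (-2 - 4)*P = (P**2 + 2*P) - 6*P = P**2 - 4*P)
F(b, R) = b*(-4 + b*(R + b))*(R + b) (F(b, R) = (b*(R + b))*(-4 + b*(R + b)) = b*(-4 + b*(R + b))*(R + b))
(152 - t)*F(0, -8) = (152 - 1*5/66)*(0*(-4 + 0*(-8 + 0))*(-8 + 0)) = (152 - 5/66)*(0*(-4 + 0*(-8))*(-8)) = 10027*(0*(-4 + 0)*(-8))/66 = 10027*(0*(-4)*(-8))/66 = (10027/66)*0 = 0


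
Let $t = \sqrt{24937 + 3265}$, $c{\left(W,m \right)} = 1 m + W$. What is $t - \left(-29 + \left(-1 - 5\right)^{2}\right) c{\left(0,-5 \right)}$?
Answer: $35 + \sqrt{28202} \approx 202.93$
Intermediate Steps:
$c{\left(W,m \right)} = W + m$ ($c{\left(W,m \right)} = m + W = W + m$)
$t = \sqrt{28202} \approx 167.93$
$t - \left(-29 + \left(-1 - 5\right)^{2}\right) c{\left(0,-5 \right)} = \sqrt{28202} - \left(-29 + \left(-1 - 5\right)^{2}\right) \left(0 - 5\right) = \sqrt{28202} - \left(-29 + \left(-6\right)^{2}\right) \left(-5\right) = \sqrt{28202} - \left(-29 + 36\right) \left(-5\right) = \sqrt{28202} - 7 \left(-5\right) = \sqrt{28202} - -35 = \sqrt{28202} + 35 = 35 + \sqrt{28202}$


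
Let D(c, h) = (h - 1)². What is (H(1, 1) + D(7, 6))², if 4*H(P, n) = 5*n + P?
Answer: 2809/4 ≈ 702.25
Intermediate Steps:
H(P, n) = P/4 + 5*n/4 (H(P, n) = (5*n + P)/4 = (P + 5*n)/4 = P/4 + 5*n/4)
D(c, h) = (-1 + h)²
(H(1, 1) + D(7, 6))² = (((¼)*1 + (5/4)*1) + (-1 + 6)²)² = ((¼ + 5/4) + 5²)² = (3/2 + 25)² = (53/2)² = 2809/4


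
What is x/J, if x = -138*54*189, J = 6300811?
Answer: -1408428/6300811 ≈ -0.22353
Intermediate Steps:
x = -1408428 (x = -7452*189 = -1408428)
x/J = -1408428/6300811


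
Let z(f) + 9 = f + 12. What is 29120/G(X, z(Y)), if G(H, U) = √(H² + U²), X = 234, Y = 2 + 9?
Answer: 7280*√13738/6869 ≈ 124.22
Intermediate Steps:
Y = 11
z(f) = 3 + f (z(f) = -9 + (f + 12) = -9 + (12 + f) = 3 + f)
29120/G(X, z(Y)) = 29120/(√(234² + (3 + 11)²)) = 29120/(√(54756 + 14²)) = 29120/(√(54756 + 196)) = 29120/(√54952) = 29120/((2*√13738)) = 29120*(√13738/27476) = 7280*√13738/6869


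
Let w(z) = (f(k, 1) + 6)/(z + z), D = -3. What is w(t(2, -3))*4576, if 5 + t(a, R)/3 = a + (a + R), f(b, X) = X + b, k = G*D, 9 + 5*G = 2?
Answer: -32032/15 ≈ -2135.5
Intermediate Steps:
G = -7/5 (G = -9/5 + (⅕)*2 = -9/5 + ⅖ = -7/5 ≈ -1.4000)
k = 21/5 (k = -7/5*(-3) = 21/5 ≈ 4.2000)
t(a, R) = -15 + 3*R + 6*a (t(a, R) = -15 + 3*(a + (a + R)) = -15 + 3*(a + (R + a)) = -15 + 3*(R + 2*a) = -15 + (3*R + 6*a) = -15 + 3*R + 6*a)
w(z) = 28/(5*z) (w(z) = ((1 + 21/5) + 6)/(z + z) = (26/5 + 6)/((2*z)) = 56*(1/(2*z))/5 = 28/(5*z))
w(t(2, -3))*4576 = (28/(5*(-15 + 3*(-3) + 6*2)))*4576 = (28/(5*(-15 - 9 + 12)))*4576 = ((28/5)/(-12))*4576 = ((28/5)*(-1/12))*4576 = -7/15*4576 = -32032/15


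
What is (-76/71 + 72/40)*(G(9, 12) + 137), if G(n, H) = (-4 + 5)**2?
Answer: 35742/355 ≈ 100.68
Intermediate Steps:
G(n, H) = 1 (G(n, H) = 1**2 = 1)
(-76/71 + 72/40)*(G(9, 12) + 137) = (-76/71 + 72/40)*(1 + 137) = (-76*1/71 + 72*(1/40))*138 = (-76/71 + 9/5)*138 = (259/355)*138 = 35742/355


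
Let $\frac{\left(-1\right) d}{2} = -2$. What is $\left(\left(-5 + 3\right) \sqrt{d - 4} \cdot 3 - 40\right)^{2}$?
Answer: $1600$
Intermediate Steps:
$d = 4$ ($d = \left(-2\right) \left(-2\right) = 4$)
$\left(\left(-5 + 3\right) \sqrt{d - 4} \cdot 3 - 40\right)^{2} = \left(\left(-5 + 3\right) \sqrt{4 - 4} \cdot 3 - 40\right)^{2} = \left(- 2 \sqrt{0} \cdot 3 - 40\right)^{2} = \left(\left(-2\right) 0 \cdot 3 - 40\right)^{2} = \left(0 \cdot 3 - 40\right)^{2} = \left(0 - 40\right)^{2} = \left(-40\right)^{2} = 1600$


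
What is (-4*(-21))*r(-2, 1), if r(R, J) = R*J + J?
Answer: -84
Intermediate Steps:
r(R, J) = J + J*R (r(R, J) = J*R + J = J + J*R)
(-4*(-21))*r(-2, 1) = (-4*(-21))*(1*(1 - 2)) = 84*(1*(-1)) = 84*(-1) = -84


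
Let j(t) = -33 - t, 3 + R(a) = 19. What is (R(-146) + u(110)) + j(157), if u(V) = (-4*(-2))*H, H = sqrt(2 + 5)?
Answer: -174 + 8*sqrt(7) ≈ -152.83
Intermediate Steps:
R(a) = 16 (R(a) = -3 + 19 = 16)
H = sqrt(7) ≈ 2.6458
u(V) = 8*sqrt(7) (u(V) = (-4*(-2))*sqrt(7) = 8*sqrt(7))
(R(-146) + u(110)) + j(157) = (16 + 8*sqrt(7)) + (-33 - 1*157) = (16 + 8*sqrt(7)) + (-33 - 157) = (16 + 8*sqrt(7)) - 190 = -174 + 8*sqrt(7)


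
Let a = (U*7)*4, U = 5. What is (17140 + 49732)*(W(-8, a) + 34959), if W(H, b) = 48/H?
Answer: 2337377016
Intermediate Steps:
a = 140 (a = (5*7)*4 = 35*4 = 140)
(17140 + 49732)*(W(-8, a) + 34959) = (17140 + 49732)*(48/(-8) + 34959) = 66872*(48*(-1/8) + 34959) = 66872*(-6 + 34959) = 66872*34953 = 2337377016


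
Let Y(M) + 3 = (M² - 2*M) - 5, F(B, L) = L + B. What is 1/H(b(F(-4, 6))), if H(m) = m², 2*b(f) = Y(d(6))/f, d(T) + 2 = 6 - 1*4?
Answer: ¼ ≈ 0.25000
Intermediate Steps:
F(B, L) = B + L
d(T) = 0 (d(T) = -2 + (6 - 1*4) = -2 + (6 - 4) = -2 + 2 = 0)
Y(M) = -8 + M² - 2*M (Y(M) = -3 + ((M² - 2*M) - 5) = -3 + (-5 + M² - 2*M) = -8 + M² - 2*M)
b(f) = -4/f (b(f) = ((-8 + 0² - 2*0)/f)/2 = ((-8 + 0 + 0)/f)/2 = (-8/f)/2 = -4/f)
1/H(b(F(-4, 6))) = 1/((-4/(-4 + 6))²) = 1/((-4/2)²) = 1/((-4*½)²) = 1/((-2)²) = 1/4 = ¼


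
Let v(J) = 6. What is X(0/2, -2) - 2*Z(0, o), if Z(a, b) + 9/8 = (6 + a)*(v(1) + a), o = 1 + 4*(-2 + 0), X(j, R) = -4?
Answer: -295/4 ≈ -73.750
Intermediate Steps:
o = -7 (o = 1 + 4*(-2) = 1 - 8 = -7)
Z(a, b) = -9/8 + (6 + a)² (Z(a, b) = -9/8 + (6 + a)*(6 + a) = -9/8 + (6 + a)²)
X(0/2, -2) - 2*Z(0, o) = -4 - 2*(279/8 + 0² + 12*0) = -4 - 2*(279/8 + 0 + 0) = -4 - 2*279/8 = -4 - 279/4 = -295/4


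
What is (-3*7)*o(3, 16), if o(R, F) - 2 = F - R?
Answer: -315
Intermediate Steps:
o(R, F) = 2 + F - R (o(R, F) = 2 + (F - R) = 2 + F - R)
(-3*7)*o(3, 16) = (-3*7)*(2 + 16 - 1*3) = -21*(2 + 16 - 3) = -21*15 = -315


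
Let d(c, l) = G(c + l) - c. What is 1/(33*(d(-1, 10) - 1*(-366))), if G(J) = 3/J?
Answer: 1/12122 ≈ 8.2495e-5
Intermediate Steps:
d(c, l) = -c + 3/(c + l) (d(c, l) = 3/(c + l) - c = -c + 3/(c + l))
1/(33*(d(-1, 10) - 1*(-366))) = 1/(33*((3 - 1*(-1)*(-1 + 10))/(-1 + 10) - 1*(-366))) = 1/(33*((3 - 1*(-1)*9)/9 + 366)) = 1/(33*((3 + 9)/9 + 366)) = 1/(33*((⅑)*12 + 366)) = 1/(33*(4/3 + 366)) = 1/(33*(1102/3)) = 1/12122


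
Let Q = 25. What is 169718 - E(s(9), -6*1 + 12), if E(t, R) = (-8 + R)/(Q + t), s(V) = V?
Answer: 2885207/17 ≈ 1.6972e+5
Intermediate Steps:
E(t, R) = (-8 + R)/(25 + t)
169718 - E(s(9), -6*1 + 12) = 169718 - (-8 + (-6*1 + 12))/(25 + 9) = 169718 - (-8 + (-6 + 12))/34 = 169718 - (-8 + 6)/34 = 169718 - (-2)/34 = 169718 - 1*(-1/17) = 169718 + 1/17 = 2885207/17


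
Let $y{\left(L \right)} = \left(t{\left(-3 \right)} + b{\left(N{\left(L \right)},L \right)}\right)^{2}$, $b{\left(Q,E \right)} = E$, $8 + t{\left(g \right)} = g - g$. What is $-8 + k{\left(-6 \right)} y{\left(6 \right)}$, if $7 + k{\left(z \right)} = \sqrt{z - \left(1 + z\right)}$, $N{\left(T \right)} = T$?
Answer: $-36 + 4 i \approx -36.0 + 4.0 i$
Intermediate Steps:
$t{\left(g \right)} = -8$ ($t{\left(g \right)} = -8 + \left(g - g\right) = -8 + 0 = -8$)
$y{\left(L \right)} = \left(-8 + L\right)^{2}$
$k{\left(z \right)} = -7 + i$ ($k{\left(z \right)} = -7 + \sqrt{z - \left(1 + z\right)} = -7 + \sqrt{-1} = -7 + i$)
$-8 + k{\left(-6 \right)} y{\left(6 \right)} = -8 + \left(-7 + i\right) \left(-8 + 6\right)^{2} = -8 + \left(-7 + i\right) \left(-2\right)^{2} = -8 + \left(-7 + i\right) 4 = -8 - \left(28 - 4 i\right) = -36 + 4 i$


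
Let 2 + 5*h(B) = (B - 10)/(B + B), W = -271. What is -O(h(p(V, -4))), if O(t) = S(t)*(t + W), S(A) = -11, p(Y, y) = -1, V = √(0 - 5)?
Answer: -29733/10 ≈ -2973.3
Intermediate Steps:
V = I*√5 (V = √(-5) = I*√5 ≈ 2.2361*I)
h(B) = -⅖ + (-10 + B)/(10*B) (h(B) = -⅖ + ((B - 10)/(B + B))/5 = -⅖ + ((-10 + B)/((2*B)))/5 = -⅖ + ((-10 + B)*(1/(2*B)))/5 = -⅖ + ((-10 + B)/(2*B))/5 = -⅖ + (-10 + B)/(10*B))
O(t) = 2981 - 11*t (O(t) = -11*(t - 271) = -11*(-271 + t) = 2981 - 11*t)
-O(h(p(V, -4))) = -(2981 - 11*(-3/10 - 1/(-1))) = -(2981 - 11*(-3/10 - 1*(-1))) = -(2981 - 11*(-3/10 + 1)) = -(2981 - 11*7/10) = -(2981 - 77/10) = -1*29733/10 = -29733/10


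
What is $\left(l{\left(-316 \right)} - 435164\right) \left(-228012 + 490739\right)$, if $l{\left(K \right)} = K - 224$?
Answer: $-114471204808$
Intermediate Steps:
$l{\left(K \right)} = -224 + K$
$\left(l{\left(-316 \right)} - 435164\right) \left(-228012 + 490739\right) = \left(\left(-224 - 316\right) - 435164\right) \left(-228012 + 490739\right) = \left(-540 - 435164\right) 262727 = \left(-435704\right) 262727 = -114471204808$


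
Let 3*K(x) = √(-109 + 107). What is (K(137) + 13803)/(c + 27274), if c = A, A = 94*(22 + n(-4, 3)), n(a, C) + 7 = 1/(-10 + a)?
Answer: 96621/200741 + 7*I*√2/602223 ≈ 0.48132 + 1.6438e-5*I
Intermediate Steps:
n(a, C) = -7 + 1/(-10 + a)
A = 9823/7 (A = 94*(22 + (71 - 7*(-4))/(-10 - 4)) = 94*(22 + (71 + 28)/(-14)) = 94*(22 - 1/14*99) = 94*(22 - 99/14) = 94*(209/14) = 9823/7 ≈ 1403.3)
c = 9823/7 ≈ 1403.3
K(x) = I*√2/3 (K(x) = √(-109 + 107)/3 = √(-2)/3 = (I*√2)/3 = I*√2/3)
(K(137) + 13803)/(c + 27274) = (I*√2/3 + 13803)/(9823/7 + 27274) = (13803 + I*√2/3)/(200741/7) = (13803 + I*√2/3)*(7/200741) = 96621/200741 + 7*I*√2/602223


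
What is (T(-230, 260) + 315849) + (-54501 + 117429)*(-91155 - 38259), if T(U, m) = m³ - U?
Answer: -8125872113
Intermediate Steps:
(T(-230, 260) + 315849) + (-54501 + 117429)*(-91155 - 38259) = ((260³ - 1*(-230)) + 315849) + (-54501 + 117429)*(-91155 - 38259) = ((17576000 + 230) + 315849) + 62928*(-129414) = (17576230 + 315849) - 8143764192 = 17892079 - 8143764192 = -8125872113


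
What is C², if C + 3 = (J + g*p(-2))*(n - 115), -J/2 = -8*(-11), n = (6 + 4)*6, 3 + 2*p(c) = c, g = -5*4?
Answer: 47983329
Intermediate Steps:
g = -20
p(c) = -3/2 + c/2
n = 60 (n = 10*6 = 60)
J = -176 (J = -(-16)*(-11) = -2*88 = -176)
C = 6927 (C = -3 + (-176 - 20*(-3/2 + (½)*(-2)))*(60 - 115) = -3 + (-176 - 20*(-3/2 - 1))*(-55) = -3 + (-176 - 20*(-5/2))*(-55) = -3 + (-176 + 50)*(-55) = -3 - 126*(-55) = -3 + 6930 = 6927)
C² = 6927² = 47983329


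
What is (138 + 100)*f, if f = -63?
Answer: -14994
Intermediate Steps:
(138 + 100)*f = (138 + 100)*(-63) = 238*(-63) = -14994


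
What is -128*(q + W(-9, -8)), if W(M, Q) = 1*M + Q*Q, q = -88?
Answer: 4224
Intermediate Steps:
W(M, Q) = M + Q²
-128*(q + W(-9, -8)) = -128*(-88 + (-9 + (-8)²)) = -128*(-88 + (-9 + 64)) = -128*(-88 + 55) = -128*(-33) = 4224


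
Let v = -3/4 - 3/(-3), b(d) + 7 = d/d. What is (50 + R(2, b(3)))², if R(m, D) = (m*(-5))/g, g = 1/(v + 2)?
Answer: 3025/4 ≈ 756.25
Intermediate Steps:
b(d) = -6 (b(d) = -7 + d/d = -7 + 1 = -6)
v = ¼ (v = -3*¼ - 3*(-⅓) = -¾ + 1 = ¼ ≈ 0.25000)
g = 4/9 (g = 1/(¼ + 2) = 1/(9/4) = 4/9 ≈ 0.44444)
R(m, D) = -45*m/4 (R(m, D) = (m*(-5))/(4/9) = -5*m*(9/4) = -45*m/4)
(50 + R(2, b(3)))² = (50 - 45/4*2)² = (50 - 45/2)² = (55/2)² = 3025/4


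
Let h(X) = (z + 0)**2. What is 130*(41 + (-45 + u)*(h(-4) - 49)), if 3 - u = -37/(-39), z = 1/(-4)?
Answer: 2228515/8 ≈ 2.7856e+5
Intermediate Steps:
z = -1/4 ≈ -0.25000
u = 80/39 (u = 3 - (-37)/(-39) = 3 - (-37)*(-1)/39 = 3 - 1*37/39 = 3 - 37/39 = 80/39 ≈ 2.0513)
h(X) = 1/16 (h(X) = (-1/4 + 0)**2 = (-1/4)**2 = 1/16)
130*(41 + (-45 + u)*(h(-4) - 49)) = 130*(41 + (-45 + 80/39)*(1/16 - 49)) = 130*(41 - 1675/39*(-783/16)) = 130*(41 + 437175/208) = 130*(445703/208) = 2228515/8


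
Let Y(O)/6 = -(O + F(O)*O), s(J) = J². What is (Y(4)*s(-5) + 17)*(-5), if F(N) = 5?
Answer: 17915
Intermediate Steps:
Y(O) = -36*O (Y(O) = 6*(-(O + 5*O)) = 6*(-6*O) = -36*O)
(Y(4)*s(-5) + 17)*(-5) = (-36*4*(-5)² + 17)*(-5) = (-144*25 + 17)*(-5) = (-3600 + 17)*(-5) = -3583*(-5) = 17915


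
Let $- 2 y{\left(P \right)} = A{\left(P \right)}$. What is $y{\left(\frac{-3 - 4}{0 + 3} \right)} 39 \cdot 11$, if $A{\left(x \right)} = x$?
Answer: $\frac{1001}{2} \approx 500.5$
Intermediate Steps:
$y{\left(P \right)} = - \frac{P}{2}$
$y{\left(\frac{-3 - 4}{0 + 3} \right)} 39 \cdot 11 = - \frac{\left(-3 - 4\right) \frac{1}{0 + 3}}{2} \cdot 39 \cdot 11 = - \frac{\left(-7\right) \frac{1}{3}}{2} \cdot 39 \cdot 11 = \left(- \frac{1}{2}\right) \left(- \frac{7}{3}\right) 39 \cdot 11 = \frac{7}{6} \cdot 39 \cdot 11 = \frac{91}{2} \cdot 11 = \frac{1001}{2}$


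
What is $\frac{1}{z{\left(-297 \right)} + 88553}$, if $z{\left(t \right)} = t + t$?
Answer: $\frac{1}{87959} \approx 1.1369 \cdot 10^{-5}$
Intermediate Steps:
$z{\left(t \right)} = 2 t$
$\frac{1}{z{\left(-297 \right)} + 88553} = \frac{1}{2 \left(-297\right) + 88553} = \frac{1}{-594 + 88553} = \frac{1}{87959}$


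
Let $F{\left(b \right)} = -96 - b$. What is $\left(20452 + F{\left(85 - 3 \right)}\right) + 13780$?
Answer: $34054$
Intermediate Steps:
$\left(20452 + F{\left(85 - 3 \right)}\right) + 13780 = \left(20452 - \left(181 - 3\right)\right) + 13780 = \left(20452 - 178\right) + 13780 = 20274 + 13780 = 34054$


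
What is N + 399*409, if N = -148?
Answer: 163043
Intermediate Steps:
N + 399*409 = -148 + 399*409 = -148 + 163191 = 163043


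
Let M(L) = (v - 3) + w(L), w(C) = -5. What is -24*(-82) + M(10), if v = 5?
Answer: 1965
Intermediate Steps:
M(L) = -3 (M(L) = (5 - 3) - 5 = 2 - 5 = -3)
-24*(-82) + M(10) = -24*(-82) - 3 = 1968 - 3 = 1965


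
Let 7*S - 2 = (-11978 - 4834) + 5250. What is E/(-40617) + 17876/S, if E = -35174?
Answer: -1168968751/117383130 ≈ -9.9586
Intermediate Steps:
S = -11560/7 (S = 2/7 + ((-11978 - 4834) + 5250)/7 = 2/7 + (-16812 + 5250)/7 = 2/7 + (1/7)*(-11562) = 2/7 - 11562/7 = -11560/7 ≈ -1651.4)
E/(-40617) + 17876/S = -35174/(-40617) + 17876/(-11560/7) = -35174*(-1/40617) + 17876*(-7/11560) = 35174/40617 - 31283/2890 = -1168968751/117383130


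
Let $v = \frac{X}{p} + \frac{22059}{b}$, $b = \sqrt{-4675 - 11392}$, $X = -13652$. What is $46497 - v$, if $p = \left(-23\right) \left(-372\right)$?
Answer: $\frac{99460496}{2139} + \frac{22059 i \sqrt{16067}}{16067} \approx 46499.0 + 174.03 i$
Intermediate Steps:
$p = 8556$
$b = i \sqrt{16067}$ ($b = \sqrt{-16067} = i \sqrt{16067} \approx 126.76 i$)
$v = - \frac{3413}{2139} - \frac{22059 i \sqrt{16067}}{16067}$ ($v = - \frac{13652}{8556} + \frac{22059}{i \sqrt{16067}} = \left(-13652\right) \frac{1}{8556} + 22059 \left(- \frac{i \sqrt{16067}}{16067}\right) = - \frac{3413}{2139} - \frac{22059 i \sqrt{16067}}{16067} \approx -1.5956 - 174.03 i$)
$46497 - v = 46497 - \left(- \frac{3413}{2139} - \frac{22059 i \sqrt{16067}}{16067}\right) = 46497 + \left(\frac{3413}{2139} + \frac{22059 i \sqrt{16067}}{16067}\right) = \frac{99460496}{2139} + \frac{22059 i \sqrt{16067}}{16067}$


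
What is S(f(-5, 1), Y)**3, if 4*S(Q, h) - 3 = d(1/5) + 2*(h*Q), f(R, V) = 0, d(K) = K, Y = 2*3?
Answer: 64/125 ≈ 0.51200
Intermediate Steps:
Y = 6
S(Q, h) = 4/5 + Q*h/2 (S(Q, h) = 3/4 + (1/5 + 2*(h*Q))/4 = 3/4 + (1/5 + 2*(Q*h))/4 = 3/4 + (1/5 + 2*Q*h)/4 = 3/4 + (1/20 + Q*h/2) = 4/5 + Q*h/2)
S(f(-5, 1), Y)**3 = (4/5 + (1/2)*0*6)**3 = (4/5 + 0)**3 = (4/5)**3 = 64/125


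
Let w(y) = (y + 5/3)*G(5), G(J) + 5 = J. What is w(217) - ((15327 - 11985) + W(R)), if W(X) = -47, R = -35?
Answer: -3295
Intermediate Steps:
G(J) = -5 + J
w(y) = 0 (w(y) = (y + 5/3)*(-5 + 5) = (y + 5*(⅓))*0 = (y + 5/3)*0 = (5/3 + y)*0 = 0)
w(217) - ((15327 - 11985) + W(R)) = 0 - ((15327 - 11985) - 47) = 0 - (3342 - 47) = 0 - 1*3295 = 0 - 3295 = -3295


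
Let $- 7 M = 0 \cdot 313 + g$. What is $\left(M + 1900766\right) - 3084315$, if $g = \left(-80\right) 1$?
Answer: $- \frac{8284763}{7} \approx -1.1835 \cdot 10^{6}$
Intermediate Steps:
$g = -80$
$M = \frac{80}{7}$ ($M = - \frac{0 \cdot 313 - 80}{7} = - \frac{0 - 80}{7} = \left(- \frac{1}{7}\right) \left(-80\right) = \frac{80}{7} \approx 11.429$)
$\left(M + 1900766\right) - 3084315 = \left(\frac{80}{7} + 1900766\right) - 3084315 = \frac{13305442}{7} - 3084315 = - \frac{8284763}{7}$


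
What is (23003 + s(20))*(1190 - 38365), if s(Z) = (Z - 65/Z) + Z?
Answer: -3426010825/4 ≈ -8.5650e+8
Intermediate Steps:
s(Z) = -65/Z + 2*Z
(23003 + s(20))*(1190 - 38365) = (23003 + (-65/20 + 2*20))*(1190 - 38365) = (23003 + (-65*1/20 + 40))*(-37175) = (23003 + (-13/4 + 40))*(-37175) = (23003 + 147/4)*(-37175) = (92159/4)*(-37175) = -3426010825/4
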